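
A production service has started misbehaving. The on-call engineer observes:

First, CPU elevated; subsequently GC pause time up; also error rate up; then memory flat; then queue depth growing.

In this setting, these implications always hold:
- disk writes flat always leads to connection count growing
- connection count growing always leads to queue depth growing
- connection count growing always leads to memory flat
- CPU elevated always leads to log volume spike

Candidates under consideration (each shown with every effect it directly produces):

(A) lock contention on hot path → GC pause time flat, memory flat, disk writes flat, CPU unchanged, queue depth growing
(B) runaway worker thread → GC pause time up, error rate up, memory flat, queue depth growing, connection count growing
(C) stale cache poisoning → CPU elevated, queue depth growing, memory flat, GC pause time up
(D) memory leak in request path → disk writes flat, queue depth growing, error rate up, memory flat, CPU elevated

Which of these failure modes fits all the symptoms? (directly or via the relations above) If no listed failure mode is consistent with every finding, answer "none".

Checking each candidate against the observations:
(A) lock contention on hot path — CPU elevated ✗; GC pause time up ✗; error rate up ✗; memory flat ✓; queue depth growing ✓
(B) runaway worker thread — CPU elevated ✗; GC pause time up ✓; error rate up ✓; memory flat ✓; queue depth growing ✓
(C) stale cache poisoning — does not account for error rate up
(D) memory leak in request path — CPU elevated ✓; GC pause time up ✗; error rate up ✓; memory flat ✓; queue depth growing ✓
No candidate is consistent with all observations.

none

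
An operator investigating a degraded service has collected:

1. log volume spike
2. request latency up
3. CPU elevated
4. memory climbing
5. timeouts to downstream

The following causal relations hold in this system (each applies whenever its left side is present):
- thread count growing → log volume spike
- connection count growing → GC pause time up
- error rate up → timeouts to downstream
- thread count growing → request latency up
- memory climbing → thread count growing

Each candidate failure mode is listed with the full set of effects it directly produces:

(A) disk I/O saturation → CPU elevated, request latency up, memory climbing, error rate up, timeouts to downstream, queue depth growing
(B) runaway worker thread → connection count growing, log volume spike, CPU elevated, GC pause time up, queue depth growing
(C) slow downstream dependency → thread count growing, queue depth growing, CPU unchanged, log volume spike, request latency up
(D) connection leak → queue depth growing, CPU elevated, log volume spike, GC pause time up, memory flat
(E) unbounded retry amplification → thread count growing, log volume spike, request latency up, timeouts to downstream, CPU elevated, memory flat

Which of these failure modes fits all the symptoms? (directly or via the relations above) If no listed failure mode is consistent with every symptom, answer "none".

A

For each candidate, compare predicted effects to what was observed:
(A) disk I/O saturation — log volume spike + (via memory climbing → thread count growing → log volume spike); request latency up +; CPU elevated +; memory climbing +; timeouts to downstream +
(B) runaway worker thread — log volume spike +; request latency up -; CPU elevated +; memory climbing -; timeouts to downstream -
(C) slow downstream dependency — fails on CPU elevated, memory climbing, timeouts to downstream (predicts CPU unchanged, not CPU elevated)
(D) connection leak — fails on request latency up, memory climbing, timeouts to downstream (predicts memory flat, not memory climbing)
(E) unbounded retry amplification — fails on memory climbing (predicts memory flat, not memory climbing)
(A) alone accounts for all the evidence.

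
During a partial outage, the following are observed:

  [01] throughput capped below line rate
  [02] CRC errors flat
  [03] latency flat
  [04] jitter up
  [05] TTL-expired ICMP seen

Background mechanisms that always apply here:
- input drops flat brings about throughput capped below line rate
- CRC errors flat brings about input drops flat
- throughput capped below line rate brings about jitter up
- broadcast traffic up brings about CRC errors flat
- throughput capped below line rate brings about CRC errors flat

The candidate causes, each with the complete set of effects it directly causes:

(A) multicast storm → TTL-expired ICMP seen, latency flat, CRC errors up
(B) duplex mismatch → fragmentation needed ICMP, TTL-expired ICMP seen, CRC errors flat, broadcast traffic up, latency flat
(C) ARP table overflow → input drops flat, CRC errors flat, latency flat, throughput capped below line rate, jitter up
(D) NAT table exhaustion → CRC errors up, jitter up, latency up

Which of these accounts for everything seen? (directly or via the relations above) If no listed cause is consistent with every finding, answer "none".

Per-candidate check:
(A) multicast storm — throughput capped below line rate -; CRC errors flat -; latency flat +; jitter up -; TTL-expired ICMP seen +
(B) duplex mismatch — accounts for every observation (throughput capped below line rate by CRC errors flat → input drops flat → throughput capped below line rate)
(C) ARP table overflow — does not account for TTL-expired ICMP seen
(D) NAT table exhaustion — throughput capped below line rate -; CRC errors flat -; latency flat -; jitter up +; TTL-expired ICMP seen -
(B) alone accounts for all the evidence.

B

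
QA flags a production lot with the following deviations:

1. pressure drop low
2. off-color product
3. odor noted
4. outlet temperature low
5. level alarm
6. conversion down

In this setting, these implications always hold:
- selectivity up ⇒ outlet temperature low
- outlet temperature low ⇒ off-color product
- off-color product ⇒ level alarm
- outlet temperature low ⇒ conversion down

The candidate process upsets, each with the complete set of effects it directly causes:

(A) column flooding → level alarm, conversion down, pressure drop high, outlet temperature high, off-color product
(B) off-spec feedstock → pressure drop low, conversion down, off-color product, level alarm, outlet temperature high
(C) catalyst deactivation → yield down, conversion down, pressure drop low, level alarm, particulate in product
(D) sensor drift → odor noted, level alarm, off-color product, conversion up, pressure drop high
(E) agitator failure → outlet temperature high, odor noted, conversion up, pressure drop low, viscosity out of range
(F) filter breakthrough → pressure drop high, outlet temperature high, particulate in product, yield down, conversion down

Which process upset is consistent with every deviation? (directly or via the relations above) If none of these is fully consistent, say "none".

Checking each candidate against the observations:
(A) column flooding — pressure drop low miss; off-color product match; odor noted miss; outlet temperature low miss; level alarm match; conversion down match
(B) off-spec feedstock — pressure drop low match; off-color product match; odor noted miss; outlet temperature low miss; level alarm match; conversion down match
(C) catalyst deactivation — pressure drop low match; off-color product miss; odor noted miss; outlet temperature low miss; level alarm match; conversion down match
(D) sensor drift — pressure drop low miss; off-color product match; odor noted match; outlet temperature low miss; level alarm match; conversion down miss
(E) agitator failure — fails on off-color product, outlet temperature low, level alarm, conversion down (predicts outlet temperature high, not outlet temperature low; predicts conversion up, not conversion down)
(F) filter breakthrough — pressure drop low miss; off-color product miss; odor noted miss; outlet temperature low miss; level alarm miss; conversion down match
Every candidate fails on at least one observation.

none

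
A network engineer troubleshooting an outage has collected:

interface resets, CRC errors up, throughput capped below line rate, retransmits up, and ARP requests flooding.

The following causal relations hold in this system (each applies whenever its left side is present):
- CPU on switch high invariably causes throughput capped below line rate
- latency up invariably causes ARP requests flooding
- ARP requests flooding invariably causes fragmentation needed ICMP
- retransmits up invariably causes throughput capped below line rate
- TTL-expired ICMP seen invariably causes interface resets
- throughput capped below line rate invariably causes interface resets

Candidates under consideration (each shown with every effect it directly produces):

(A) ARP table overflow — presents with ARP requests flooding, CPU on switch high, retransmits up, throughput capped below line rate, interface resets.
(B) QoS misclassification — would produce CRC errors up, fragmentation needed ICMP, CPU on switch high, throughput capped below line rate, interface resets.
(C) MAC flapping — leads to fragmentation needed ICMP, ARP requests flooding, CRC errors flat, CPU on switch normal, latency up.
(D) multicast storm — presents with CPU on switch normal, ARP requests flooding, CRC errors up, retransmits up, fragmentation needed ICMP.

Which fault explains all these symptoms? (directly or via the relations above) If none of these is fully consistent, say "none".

Per-candidate check:
(A) ARP table overflow — interface resets yes; CRC errors up NO; throughput capped below line rate yes; retransmits up yes; ARP requests flooding yes
(B) QoS misclassification — does not account for retransmits up, ARP requests flooding
(C) MAC flapping — interface resets NO; CRC errors up NO; throughput capped below line rate NO; retransmits up NO; ARP requests flooding yes
(D) multicast storm — accounts for every observation (interface resets through retransmits up → throughput capped below line rate → interface resets)
Only (D) is consistent with every observation.

D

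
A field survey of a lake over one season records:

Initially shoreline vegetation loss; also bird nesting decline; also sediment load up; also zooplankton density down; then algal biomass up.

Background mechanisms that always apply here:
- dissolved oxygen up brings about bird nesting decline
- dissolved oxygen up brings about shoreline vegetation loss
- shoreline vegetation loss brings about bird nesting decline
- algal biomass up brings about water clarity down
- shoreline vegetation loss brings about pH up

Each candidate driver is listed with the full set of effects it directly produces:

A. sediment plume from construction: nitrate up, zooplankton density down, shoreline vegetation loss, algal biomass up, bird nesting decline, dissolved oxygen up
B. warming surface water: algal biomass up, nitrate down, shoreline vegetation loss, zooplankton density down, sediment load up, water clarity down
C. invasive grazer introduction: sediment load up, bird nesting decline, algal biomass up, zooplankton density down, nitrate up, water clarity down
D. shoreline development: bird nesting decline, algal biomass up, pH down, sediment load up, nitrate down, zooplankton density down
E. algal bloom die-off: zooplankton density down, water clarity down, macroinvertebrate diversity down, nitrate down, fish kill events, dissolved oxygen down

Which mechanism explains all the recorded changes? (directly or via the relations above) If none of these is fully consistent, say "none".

Checking each candidate against the observations:
(A) sediment plume from construction — shoreline vegetation loss ✓; bird nesting decline ✓; sediment load up ✗; zooplankton density down ✓; algal biomass up ✓
(B) warming surface water — accounts for every observation (bird nesting decline through shoreline vegetation loss → bird nesting decline)
(C) invasive grazer introduction — shoreline vegetation loss ✗; bird nesting decline ✓; sediment load up ✓; zooplankton density down ✓; algal biomass up ✓
(D) shoreline development — does not account for shoreline vegetation loss
(E) algal bloom die-off — does not account for shoreline vegetation loss, bird nesting decline, sediment load up, algal biomass up
(B) is the only candidate with no mismatches.

B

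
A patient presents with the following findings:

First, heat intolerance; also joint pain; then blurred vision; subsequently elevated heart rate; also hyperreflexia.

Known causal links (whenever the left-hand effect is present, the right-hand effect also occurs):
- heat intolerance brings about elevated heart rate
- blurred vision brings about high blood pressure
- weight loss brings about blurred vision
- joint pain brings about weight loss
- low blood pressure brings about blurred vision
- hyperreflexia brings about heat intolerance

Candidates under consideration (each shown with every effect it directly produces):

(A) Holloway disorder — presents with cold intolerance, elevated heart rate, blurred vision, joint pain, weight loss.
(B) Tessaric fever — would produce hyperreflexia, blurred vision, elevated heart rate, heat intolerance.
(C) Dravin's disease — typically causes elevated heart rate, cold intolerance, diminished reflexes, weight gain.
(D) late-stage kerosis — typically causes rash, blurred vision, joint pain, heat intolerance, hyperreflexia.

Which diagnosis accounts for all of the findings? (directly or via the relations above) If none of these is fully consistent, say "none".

D

Checking each candidate against the observations:
(A) Holloway disorder — fails on heat intolerance, hyperreflexia (predicts cold intolerance, not heat intolerance)
(B) Tessaric fever — heat intolerance ✓; joint pain ✗; blurred vision ✓; elevated heart rate ✓; hyperreflexia ✓
(C) Dravin's disease — heat intolerance ✗; joint pain ✗; blurred vision ✗; elevated heart rate ✓; hyperreflexia ✗
(D) late-stage kerosis — heat intolerance ✓; joint pain ✓; blurred vision ✓; elevated heart rate ✓ (by heat intolerance → elevated heart rate); hyperreflexia ✓
Only (D) is consistent with every observation.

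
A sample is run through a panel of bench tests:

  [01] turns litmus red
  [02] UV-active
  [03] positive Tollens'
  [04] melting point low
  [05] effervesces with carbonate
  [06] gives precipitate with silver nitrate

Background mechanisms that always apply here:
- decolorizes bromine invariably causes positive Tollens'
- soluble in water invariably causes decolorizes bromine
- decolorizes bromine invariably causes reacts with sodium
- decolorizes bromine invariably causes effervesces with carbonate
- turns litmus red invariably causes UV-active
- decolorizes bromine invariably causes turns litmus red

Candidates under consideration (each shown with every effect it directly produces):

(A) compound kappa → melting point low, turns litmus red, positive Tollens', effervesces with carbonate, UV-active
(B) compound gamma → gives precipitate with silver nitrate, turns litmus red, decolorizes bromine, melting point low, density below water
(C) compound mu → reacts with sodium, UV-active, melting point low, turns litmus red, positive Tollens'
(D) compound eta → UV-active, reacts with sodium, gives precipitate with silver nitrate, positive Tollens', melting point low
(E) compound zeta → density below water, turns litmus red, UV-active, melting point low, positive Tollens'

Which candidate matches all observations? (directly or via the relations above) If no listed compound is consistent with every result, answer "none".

Checking each candidate against the observations:
(A) compound kappa — turns litmus red ✓; UV-active ✓; positive Tollens' ✓; melting point low ✓; effervesces with carbonate ✓; gives precipitate with silver nitrate ✗
(B) compound gamma — turns litmus red ✓; UV-active ✓ (through turns litmus red → UV-active); positive Tollens' ✓ (through decolorizes bromine → positive Tollens'); melting point low ✓; effervesces with carbonate ✓ (through decolorizes bromine → effervesces with carbonate); gives precipitate with silver nitrate ✓
(C) compound mu — does not account for effervesces with carbonate, gives precipitate with silver nitrate
(D) compound eta — does not account for turns litmus red, effervesces with carbonate
(E) compound zeta — does not account for effervesces with carbonate, gives precipitate with silver nitrate
(B) is the only candidate with no mismatches.

B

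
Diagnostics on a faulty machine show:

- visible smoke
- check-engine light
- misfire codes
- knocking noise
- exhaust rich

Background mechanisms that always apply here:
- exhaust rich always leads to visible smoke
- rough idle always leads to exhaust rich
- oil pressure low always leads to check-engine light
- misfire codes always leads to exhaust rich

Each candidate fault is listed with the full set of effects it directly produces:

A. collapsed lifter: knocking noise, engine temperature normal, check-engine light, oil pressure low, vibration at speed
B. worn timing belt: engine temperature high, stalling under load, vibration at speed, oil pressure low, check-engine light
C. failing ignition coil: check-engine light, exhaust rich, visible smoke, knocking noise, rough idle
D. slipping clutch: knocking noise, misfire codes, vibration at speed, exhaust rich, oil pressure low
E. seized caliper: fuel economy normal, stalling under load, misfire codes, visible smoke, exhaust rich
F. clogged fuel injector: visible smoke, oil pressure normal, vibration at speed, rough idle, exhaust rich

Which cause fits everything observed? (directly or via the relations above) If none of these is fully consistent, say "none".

Testing each hypothesis:
(A) collapsed lifter — does not account for visible smoke, misfire codes, exhaust rich
(B) worn timing belt — does not account for visible smoke, misfire codes, knocking noise, exhaust rich
(C) failing ignition coil — does not account for misfire codes
(D) slipping clutch — visible smoke yes (via exhaust rich → visible smoke); check-engine light yes (via oil pressure low → check-engine light); misfire codes yes; knocking noise yes; exhaust rich yes
(E) seized caliper — does not account for check-engine light, knocking noise
(F) clogged fuel injector — visible smoke yes; check-engine light NO; misfire codes NO; knocking noise NO; exhaust rich yes
(D) alone accounts for all the evidence.

D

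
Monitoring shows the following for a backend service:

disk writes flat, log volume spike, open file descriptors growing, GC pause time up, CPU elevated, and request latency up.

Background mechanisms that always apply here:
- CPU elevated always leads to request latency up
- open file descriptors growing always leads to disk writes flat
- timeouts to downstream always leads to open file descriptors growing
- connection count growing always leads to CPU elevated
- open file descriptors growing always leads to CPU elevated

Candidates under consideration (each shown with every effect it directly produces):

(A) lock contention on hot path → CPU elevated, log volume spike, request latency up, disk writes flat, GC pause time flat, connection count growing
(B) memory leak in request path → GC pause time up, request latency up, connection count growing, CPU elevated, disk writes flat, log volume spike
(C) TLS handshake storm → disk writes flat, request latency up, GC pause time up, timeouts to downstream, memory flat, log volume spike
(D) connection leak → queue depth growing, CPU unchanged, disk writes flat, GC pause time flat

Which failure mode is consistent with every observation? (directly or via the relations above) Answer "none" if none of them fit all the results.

C

Per-candidate check:
(A) lock contention on hot path — disk writes flat +; log volume spike +; open file descriptors growing -; GC pause time up -; CPU elevated +; request latency up +
(B) memory leak in request path — does not account for open file descriptors growing
(C) TLS handshake storm — disk writes flat +; log volume spike +; open file descriptors growing + (by timeouts to downstream → open file descriptors growing); GC pause time up +; CPU elevated + (by timeouts to downstream → open file descriptors growing → CPU elevated); request latency up +
(D) connection leak — fails on log volume spike, open file descriptors growing, GC pause time up, CPU elevated, request latency up (predicts GC pause time flat, not GC pause time up; predicts CPU unchanged, not CPU elevated)
(C) alone accounts for all the evidence.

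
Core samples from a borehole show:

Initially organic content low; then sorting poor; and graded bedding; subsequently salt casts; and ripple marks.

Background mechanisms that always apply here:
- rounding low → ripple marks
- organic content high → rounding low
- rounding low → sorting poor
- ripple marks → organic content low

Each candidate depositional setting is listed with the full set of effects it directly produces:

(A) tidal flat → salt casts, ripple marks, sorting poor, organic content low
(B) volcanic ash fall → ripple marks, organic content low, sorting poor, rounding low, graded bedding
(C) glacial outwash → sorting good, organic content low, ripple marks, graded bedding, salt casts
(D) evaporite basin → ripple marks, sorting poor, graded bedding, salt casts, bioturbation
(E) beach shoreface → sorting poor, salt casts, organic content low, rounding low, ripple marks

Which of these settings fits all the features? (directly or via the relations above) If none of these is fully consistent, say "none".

D

For each candidate, compare predicted effects to what was observed:
(A) tidal flat — organic content low ✓; sorting poor ✓; graded bedding ✗; salt casts ✓; ripple marks ✓
(B) volcanic ash fall — organic content low ✓; sorting poor ✓; graded bedding ✓; salt casts ✗; ripple marks ✓
(C) glacial outwash — fails on sorting poor (predicts sorting good, not sorting poor)
(D) evaporite basin — organic content low ✓ (via ripple marks → organic content low); sorting poor ✓; graded bedding ✓; salt casts ✓; ripple marks ✓
(E) beach shoreface — organic content low ✓; sorting poor ✓; graded bedding ✗; salt casts ✓; ripple marks ✓
(D) alone accounts for all the evidence.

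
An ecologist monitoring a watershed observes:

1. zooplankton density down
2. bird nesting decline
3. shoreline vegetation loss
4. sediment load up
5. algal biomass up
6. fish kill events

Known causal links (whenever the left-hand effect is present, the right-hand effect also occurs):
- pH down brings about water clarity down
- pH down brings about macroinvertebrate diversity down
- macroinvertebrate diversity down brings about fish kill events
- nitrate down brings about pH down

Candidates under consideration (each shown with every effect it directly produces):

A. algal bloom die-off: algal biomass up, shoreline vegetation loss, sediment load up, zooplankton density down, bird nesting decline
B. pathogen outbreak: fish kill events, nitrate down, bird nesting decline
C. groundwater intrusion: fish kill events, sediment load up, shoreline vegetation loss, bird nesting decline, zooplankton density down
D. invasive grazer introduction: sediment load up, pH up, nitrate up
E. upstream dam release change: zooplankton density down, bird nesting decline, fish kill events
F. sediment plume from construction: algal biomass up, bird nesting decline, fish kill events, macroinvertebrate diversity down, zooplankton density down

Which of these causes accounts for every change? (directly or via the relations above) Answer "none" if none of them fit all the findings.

Per-candidate check:
(A) algal bloom die-off — zooplankton density down match; bird nesting decline match; shoreline vegetation loss match; sediment load up match; algal biomass up match; fish kill events miss
(B) pathogen outbreak — zooplankton density down miss; bird nesting decline match; shoreline vegetation loss miss; sediment load up miss; algal biomass up miss; fish kill events match
(C) groundwater intrusion — zooplankton density down match; bird nesting decline match; shoreline vegetation loss match; sediment load up match; algal biomass up miss; fish kill events match
(D) invasive grazer introduction — zooplankton density down miss; bird nesting decline miss; shoreline vegetation loss miss; sediment load up match; algal biomass up miss; fish kill events miss
(E) upstream dam release change — zooplankton density down match; bird nesting decline match; shoreline vegetation loss miss; sediment load up miss; algal biomass up miss; fish kill events match
(F) sediment plume from construction — does not account for shoreline vegetation loss, sediment load up
Every candidate fails on at least one observation.

none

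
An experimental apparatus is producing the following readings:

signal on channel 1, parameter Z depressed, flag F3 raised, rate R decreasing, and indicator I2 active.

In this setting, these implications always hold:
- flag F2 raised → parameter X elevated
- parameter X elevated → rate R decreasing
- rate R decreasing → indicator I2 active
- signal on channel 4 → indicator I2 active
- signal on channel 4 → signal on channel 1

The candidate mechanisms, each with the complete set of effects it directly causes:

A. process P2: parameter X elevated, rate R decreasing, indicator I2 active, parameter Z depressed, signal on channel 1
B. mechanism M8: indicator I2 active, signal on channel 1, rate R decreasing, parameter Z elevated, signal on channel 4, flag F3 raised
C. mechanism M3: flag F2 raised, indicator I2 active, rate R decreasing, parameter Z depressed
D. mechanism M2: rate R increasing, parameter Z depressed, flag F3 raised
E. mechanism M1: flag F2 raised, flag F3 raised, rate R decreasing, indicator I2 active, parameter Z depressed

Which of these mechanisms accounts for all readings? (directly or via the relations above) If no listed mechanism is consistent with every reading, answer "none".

none

Testing each hypothesis:
(A) process P2 — signal on channel 1 +; parameter Z depressed +; flag F3 raised -; rate R decreasing +; indicator I2 active +
(B) mechanism M8 — fails on parameter Z depressed (predicts parameter Z elevated, not parameter Z depressed)
(C) mechanism M3 — signal on channel 1 -; parameter Z depressed +; flag F3 raised -; rate R decreasing +; indicator I2 active +
(D) mechanism M2 — signal on channel 1 -; parameter Z depressed +; flag F3 raised +; rate R decreasing -; indicator I2 active -
(E) mechanism M1 — does not account for signal on channel 1
None of the listed candidates fits everything.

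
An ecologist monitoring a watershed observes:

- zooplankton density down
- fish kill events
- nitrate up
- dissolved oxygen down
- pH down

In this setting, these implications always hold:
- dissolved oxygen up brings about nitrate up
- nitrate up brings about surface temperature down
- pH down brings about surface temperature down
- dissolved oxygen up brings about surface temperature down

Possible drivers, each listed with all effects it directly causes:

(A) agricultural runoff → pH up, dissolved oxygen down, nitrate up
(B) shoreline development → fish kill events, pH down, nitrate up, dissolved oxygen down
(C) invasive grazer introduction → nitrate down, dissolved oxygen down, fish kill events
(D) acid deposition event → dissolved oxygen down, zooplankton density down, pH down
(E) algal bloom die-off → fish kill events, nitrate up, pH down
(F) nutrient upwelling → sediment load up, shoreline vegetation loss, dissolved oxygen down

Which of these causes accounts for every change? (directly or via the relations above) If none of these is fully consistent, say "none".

none

Per-candidate check:
(A) agricultural runoff — fails on zooplankton density down, fish kill events, pH down (predicts pH up, not pH down)
(B) shoreline development — zooplankton density down ✗; fish kill events ✓; nitrate up ✓; dissolved oxygen down ✓; pH down ✓
(C) invasive grazer introduction — zooplankton density down ✗; fish kill events ✓; nitrate up ✗; dissolved oxygen down ✓; pH down ✗
(D) acid deposition event — zooplankton density down ✓; fish kill events ✗; nitrate up ✗; dissolved oxygen down ✓; pH down ✓
(E) algal bloom die-off — zooplankton density down ✗; fish kill events ✓; nitrate up ✓; dissolved oxygen down ✗; pH down ✓
(F) nutrient upwelling — does not account for zooplankton density down, fish kill events, nitrate up, pH down
None of the listed candidates fits everything.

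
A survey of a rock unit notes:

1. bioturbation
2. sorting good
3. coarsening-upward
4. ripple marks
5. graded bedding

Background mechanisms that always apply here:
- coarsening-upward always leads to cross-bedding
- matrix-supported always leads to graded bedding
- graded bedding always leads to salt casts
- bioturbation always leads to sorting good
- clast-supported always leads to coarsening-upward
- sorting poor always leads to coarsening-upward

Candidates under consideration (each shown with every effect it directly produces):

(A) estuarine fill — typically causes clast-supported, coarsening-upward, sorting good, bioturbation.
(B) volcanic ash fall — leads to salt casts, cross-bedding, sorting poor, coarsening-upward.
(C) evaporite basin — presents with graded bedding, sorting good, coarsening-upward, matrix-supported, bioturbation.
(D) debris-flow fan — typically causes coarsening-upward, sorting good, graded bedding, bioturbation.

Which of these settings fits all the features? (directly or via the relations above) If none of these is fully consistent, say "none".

none

For each candidate, compare predicted effects to what was observed:
(A) estuarine fill — bioturbation yes; sorting good yes; coarsening-upward yes; ripple marks NO; graded bedding NO
(B) volcanic ash fall — fails on bioturbation, sorting good, ripple marks, graded bedding (predicts sorting poor, not sorting good)
(C) evaporite basin — bioturbation yes; sorting good yes; coarsening-upward yes; ripple marks NO; graded bedding yes
(D) debris-flow fan — bioturbation yes; sorting good yes; coarsening-upward yes; ripple marks NO; graded bedding yes
Every candidate fails on at least one observation.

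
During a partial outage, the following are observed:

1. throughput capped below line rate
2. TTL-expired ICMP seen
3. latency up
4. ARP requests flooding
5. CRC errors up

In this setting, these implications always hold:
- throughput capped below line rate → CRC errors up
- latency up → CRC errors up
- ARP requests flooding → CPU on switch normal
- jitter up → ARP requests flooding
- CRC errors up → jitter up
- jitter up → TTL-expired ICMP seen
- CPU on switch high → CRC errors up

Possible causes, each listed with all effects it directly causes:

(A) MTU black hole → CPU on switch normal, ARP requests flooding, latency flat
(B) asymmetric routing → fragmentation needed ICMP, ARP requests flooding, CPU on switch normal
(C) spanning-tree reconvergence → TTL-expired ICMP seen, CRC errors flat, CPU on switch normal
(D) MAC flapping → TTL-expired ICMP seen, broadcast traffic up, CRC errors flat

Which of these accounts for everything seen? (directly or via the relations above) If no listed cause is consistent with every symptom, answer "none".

none

Testing each hypothesis:
(A) MTU black hole — throughput capped below line rate -; TTL-expired ICMP seen -; latency up -; ARP requests flooding +; CRC errors up -
(B) asymmetric routing — throughput capped below line rate -; TTL-expired ICMP seen -; latency up -; ARP requests flooding +; CRC errors up -
(C) spanning-tree reconvergence — throughput capped below line rate -; TTL-expired ICMP seen +; latency up -; ARP requests flooding -; CRC errors up -
(D) MAC flapping — fails on throughput capped below line rate, latency up, ARP requests flooding, CRC errors up (predicts CRC errors flat, not CRC errors up)
No candidate is consistent with all observations.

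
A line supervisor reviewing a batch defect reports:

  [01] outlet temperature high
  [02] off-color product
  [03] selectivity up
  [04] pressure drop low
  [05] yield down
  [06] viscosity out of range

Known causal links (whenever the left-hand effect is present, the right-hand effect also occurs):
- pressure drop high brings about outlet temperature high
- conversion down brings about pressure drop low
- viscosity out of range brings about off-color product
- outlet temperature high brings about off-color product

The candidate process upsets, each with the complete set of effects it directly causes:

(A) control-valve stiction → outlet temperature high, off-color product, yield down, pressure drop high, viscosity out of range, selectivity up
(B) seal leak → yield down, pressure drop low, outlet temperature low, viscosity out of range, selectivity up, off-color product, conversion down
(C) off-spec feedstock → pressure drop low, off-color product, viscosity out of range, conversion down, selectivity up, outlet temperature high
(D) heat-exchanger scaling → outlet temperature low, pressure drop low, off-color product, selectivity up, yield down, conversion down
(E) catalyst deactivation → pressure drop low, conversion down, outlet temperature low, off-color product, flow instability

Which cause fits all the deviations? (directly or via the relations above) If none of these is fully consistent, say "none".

none

Per-candidate check:
(A) control-valve stiction — fails on pressure drop low (predicts pressure drop high, not pressure drop low)
(B) seal leak — fails on outlet temperature high (predicts outlet temperature low, not outlet temperature high)
(C) off-spec feedstock — does not account for yield down
(D) heat-exchanger scaling — outlet temperature high miss; off-color product match; selectivity up match; pressure drop low match; yield down match; viscosity out of range miss
(E) catalyst deactivation — fails on outlet temperature high, selectivity up, yield down, viscosity out of range (predicts outlet temperature low, not outlet temperature high)
Every candidate fails on at least one observation.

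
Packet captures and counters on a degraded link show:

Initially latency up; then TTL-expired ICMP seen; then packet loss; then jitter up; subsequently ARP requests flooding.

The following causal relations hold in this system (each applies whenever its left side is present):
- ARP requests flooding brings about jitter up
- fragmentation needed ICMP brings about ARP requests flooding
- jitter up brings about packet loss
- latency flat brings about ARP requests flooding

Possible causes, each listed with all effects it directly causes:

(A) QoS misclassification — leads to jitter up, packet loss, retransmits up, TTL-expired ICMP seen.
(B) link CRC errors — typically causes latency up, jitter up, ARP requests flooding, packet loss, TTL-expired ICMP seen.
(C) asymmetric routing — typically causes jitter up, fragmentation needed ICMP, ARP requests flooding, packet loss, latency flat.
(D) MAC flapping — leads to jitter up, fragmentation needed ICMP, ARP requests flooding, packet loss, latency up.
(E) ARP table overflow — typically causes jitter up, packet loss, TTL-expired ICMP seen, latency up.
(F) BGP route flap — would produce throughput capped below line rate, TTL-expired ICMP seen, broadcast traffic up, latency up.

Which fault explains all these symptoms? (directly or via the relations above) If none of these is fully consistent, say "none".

B

Checking each candidate against the observations:
(A) QoS misclassification — latency up NO; TTL-expired ICMP seen yes; packet loss yes; jitter up yes; ARP requests flooding NO
(B) link CRC errors — latency up yes; TTL-expired ICMP seen yes; packet loss yes; jitter up yes; ARP requests flooding yes
(C) asymmetric routing — fails on latency up, TTL-expired ICMP seen (predicts latency flat, not latency up)
(D) MAC flapping — does not account for TTL-expired ICMP seen
(E) ARP table overflow — latency up yes; TTL-expired ICMP seen yes; packet loss yes; jitter up yes; ARP requests flooding NO
(F) BGP route flap — latency up yes; TTL-expired ICMP seen yes; packet loss NO; jitter up NO; ARP requests flooding NO
(B) alone accounts for all the evidence.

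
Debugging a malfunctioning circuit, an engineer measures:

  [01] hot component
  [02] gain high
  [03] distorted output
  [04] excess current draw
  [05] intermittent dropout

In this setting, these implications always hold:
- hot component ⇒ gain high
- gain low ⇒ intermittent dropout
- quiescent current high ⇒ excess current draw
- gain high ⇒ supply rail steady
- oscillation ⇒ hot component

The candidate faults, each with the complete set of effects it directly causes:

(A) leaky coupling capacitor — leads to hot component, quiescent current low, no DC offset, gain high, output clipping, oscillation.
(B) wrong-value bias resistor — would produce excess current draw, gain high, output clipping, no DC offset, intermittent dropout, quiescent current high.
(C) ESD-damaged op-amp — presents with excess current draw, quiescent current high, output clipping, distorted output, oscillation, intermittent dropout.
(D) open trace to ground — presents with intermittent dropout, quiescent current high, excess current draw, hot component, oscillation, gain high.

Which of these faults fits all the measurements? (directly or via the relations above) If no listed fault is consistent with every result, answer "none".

C

Testing each hypothesis:
(A) leaky coupling capacitor — hot component +; gain high +; distorted output -; excess current draw -; intermittent dropout -
(B) wrong-value bias resistor — hot component -; gain high +; distorted output -; excess current draw +; intermittent dropout +
(C) ESD-damaged op-amp — accounts for every observation (hot component via oscillation → hot component)
(D) open trace to ground — does not account for distorted output
(C) is the only candidate with no mismatches.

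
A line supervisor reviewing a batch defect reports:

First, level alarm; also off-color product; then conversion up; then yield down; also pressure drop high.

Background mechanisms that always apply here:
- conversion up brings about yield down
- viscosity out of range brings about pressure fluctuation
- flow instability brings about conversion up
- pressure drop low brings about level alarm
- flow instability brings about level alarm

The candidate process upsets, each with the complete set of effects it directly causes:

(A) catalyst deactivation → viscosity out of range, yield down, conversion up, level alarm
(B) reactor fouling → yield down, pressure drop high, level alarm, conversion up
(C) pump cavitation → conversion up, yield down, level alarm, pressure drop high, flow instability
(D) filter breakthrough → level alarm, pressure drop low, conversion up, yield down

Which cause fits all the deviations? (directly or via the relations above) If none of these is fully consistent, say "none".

Testing each hypothesis:
(A) catalyst deactivation — level alarm +; off-color product -; conversion up +; yield down +; pressure drop high -
(B) reactor fouling — level alarm +; off-color product -; conversion up +; yield down +; pressure drop high +
(C) pump cavitation — does not account for off-color product
(D) filter breakthrough — level alarm +; off-color product -; conversion up +; yield down +; pressure drop high -
No candidate is consistent with all observations.

none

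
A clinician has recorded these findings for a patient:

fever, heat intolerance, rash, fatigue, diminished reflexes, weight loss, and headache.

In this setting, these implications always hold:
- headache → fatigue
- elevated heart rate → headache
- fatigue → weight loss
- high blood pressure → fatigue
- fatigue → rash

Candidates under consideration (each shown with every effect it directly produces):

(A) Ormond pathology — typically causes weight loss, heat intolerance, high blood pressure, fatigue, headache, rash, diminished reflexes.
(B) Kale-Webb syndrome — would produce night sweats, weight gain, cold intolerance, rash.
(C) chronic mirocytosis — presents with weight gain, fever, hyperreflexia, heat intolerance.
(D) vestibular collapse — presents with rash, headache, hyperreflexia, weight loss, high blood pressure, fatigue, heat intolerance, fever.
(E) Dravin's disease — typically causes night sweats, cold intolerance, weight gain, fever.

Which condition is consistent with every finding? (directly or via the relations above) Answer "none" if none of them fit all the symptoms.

Per-candidate check:
(A) Ormond pathology — fever ✗; heat intolerance ✓; rash ✓; fatigue ✓; diminished reflexes ✓; weight loss ✓; headache ✓
(B) Kale-Webb syndrome — fever ✗; heat intolerance ✗; rash ✓; fatigue ✗; diminished reflexes ✗; weight loss ✗; headache ✗
(C) chronic mirocytosis — fever ✓; heat intolerance ✓; rash ✗; fatigue ✗; diminished reflexes ✗; weight loss ✗; headache ✗
(D) vestibular collapse — fever ✓; heat intolerance ✓; rash ✓; fatigue ✓; diminished reflexes ✗; weight loss ✓; headache ✓
(E) Dravin's disease — fails on heat intolerance, rash, fatigue, diminished reflexes, weight loss, headache (predicts cold intolerance, not heat intolerance; predicts weight gain, not weight loss)
None of the listed candidates fits everything.

none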